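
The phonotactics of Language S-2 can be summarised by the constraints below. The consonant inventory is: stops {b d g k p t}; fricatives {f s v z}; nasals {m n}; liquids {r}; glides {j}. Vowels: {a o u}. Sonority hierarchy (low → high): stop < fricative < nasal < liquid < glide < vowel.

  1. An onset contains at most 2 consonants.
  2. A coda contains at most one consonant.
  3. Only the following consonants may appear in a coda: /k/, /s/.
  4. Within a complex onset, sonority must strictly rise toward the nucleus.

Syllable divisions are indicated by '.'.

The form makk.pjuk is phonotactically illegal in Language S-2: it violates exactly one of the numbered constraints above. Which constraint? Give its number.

makk.pjuk: syllable 1 coda /kk/ has 2 consonants (> 1).
This is a violation of constraint 2: "A coda contains at most one consonant."
The remaining constraints (1, 3, 4) are satisfied.

2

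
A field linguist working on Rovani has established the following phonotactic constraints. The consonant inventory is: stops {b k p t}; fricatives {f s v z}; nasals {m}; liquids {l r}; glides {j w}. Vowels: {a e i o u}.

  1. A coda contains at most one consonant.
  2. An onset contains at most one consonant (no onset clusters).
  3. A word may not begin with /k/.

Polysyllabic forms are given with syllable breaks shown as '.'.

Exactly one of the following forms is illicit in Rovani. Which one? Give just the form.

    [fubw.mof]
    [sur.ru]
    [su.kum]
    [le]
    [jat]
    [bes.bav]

[fubw.mof] — violates constraint 1: syllable 1 coda /bw/ has 2 consonants (> 1) → illicit
[sur.ru] — σ1 onset /s/, coda /r/ ok; σ2 onset /r/, coda /∅/ ok → licit
[su.kum] — σ1 onset /s/, coda /∅/ ok; σ2 onset /k/, coda /m/ ok → licit
[le] — σ1 onset /l/, coda /∅/ ok → licit
[jat] — σ1 onset /j/, coda /t/ ok → licit
[bes.bav] — σ1 onset /b/, coda /s/ ok; σ2 onset /b/, coda /v/ ok → licit

[fubw.mof]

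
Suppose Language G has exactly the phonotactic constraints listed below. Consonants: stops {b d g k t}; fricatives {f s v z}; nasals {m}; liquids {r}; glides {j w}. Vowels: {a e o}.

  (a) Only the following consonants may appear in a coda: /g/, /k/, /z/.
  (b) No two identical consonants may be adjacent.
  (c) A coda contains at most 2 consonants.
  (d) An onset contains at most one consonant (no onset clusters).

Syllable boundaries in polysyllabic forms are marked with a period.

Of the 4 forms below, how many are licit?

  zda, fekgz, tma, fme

0

zda — violates constraint (d): syllable 1 onset /zd/ has 2 consonants (> 1) → illicit
fekgz — violates constraint (c): syllable 1 coda /kgz/ has 3 consonants (> 2) → illicit
tma — violates constraint (d): syllable 1 onset /tm/ has 2 consonants (> 1) → illicit
fme — violates constraint (d): syllable 1 onset /fm/ has 2 consonants (> 1) → illicit
No form is licit → 0.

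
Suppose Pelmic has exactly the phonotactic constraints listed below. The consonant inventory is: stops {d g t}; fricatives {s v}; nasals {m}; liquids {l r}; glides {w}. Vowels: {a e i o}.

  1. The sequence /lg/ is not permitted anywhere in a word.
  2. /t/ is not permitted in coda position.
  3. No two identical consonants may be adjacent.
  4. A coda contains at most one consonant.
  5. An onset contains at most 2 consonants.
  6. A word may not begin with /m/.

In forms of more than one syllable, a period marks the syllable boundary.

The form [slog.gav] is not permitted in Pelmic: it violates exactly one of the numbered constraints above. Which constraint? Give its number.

3

[slog.gav]: adjacent identical consonants /gg/.
This is a violation of constraint 3: "No two identical consonants may be adjacent."
The remaining constraints (1, 2, 4, 5, 6) are satisfied.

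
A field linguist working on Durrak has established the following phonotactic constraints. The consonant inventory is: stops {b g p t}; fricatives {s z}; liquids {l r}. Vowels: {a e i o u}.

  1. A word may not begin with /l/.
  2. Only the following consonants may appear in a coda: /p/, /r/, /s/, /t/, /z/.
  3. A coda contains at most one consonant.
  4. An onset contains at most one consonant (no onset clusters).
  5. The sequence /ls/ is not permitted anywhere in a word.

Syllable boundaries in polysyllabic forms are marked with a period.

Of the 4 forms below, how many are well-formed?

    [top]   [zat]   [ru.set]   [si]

4

[top] — σ1 onset /t/, coda /p/ ok → well-formed
[zat] — σ1 onset /z/, coda /t/ ok → well-formed
[ru.set] — σ1 onset /r/, coda /∅/ ok; σ2 onset /s/, coda /t/ ok → well-formed
[si] — σ1 onset /s/, coda /∅/ ok → well-formed
Well-formed: [top], [zat], [ru.set], [si] → 4.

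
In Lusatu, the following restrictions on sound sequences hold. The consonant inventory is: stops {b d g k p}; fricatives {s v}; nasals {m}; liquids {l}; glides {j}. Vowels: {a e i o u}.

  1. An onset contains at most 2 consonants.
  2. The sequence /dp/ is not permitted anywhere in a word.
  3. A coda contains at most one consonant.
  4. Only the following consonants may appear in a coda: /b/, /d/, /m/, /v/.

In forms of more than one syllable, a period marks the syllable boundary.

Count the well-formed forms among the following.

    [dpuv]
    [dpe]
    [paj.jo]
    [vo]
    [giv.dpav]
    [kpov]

[dpuv] — violates constraint 2: contains banned sequence /dp/ → ill-formed
[dpe] — violates constraint 2: contains banned sequence /dp/ → ill-formed
[paj.jo] — violates constraint 4: syllable 1 coda contains /j/, which is not a licensed coda consonant → ill-formed
[vo] — σ1 onset /v/, coda /∅/ ok → well-formed
[giv.dpav] — violates constraint 2: contains banned sequence /dp/ → ill-formed
[kpov] — σ1 onset /kp/ (2C), coda /v/ ok → well-formed
Well-formed: [vo], [kpov] → 2.

2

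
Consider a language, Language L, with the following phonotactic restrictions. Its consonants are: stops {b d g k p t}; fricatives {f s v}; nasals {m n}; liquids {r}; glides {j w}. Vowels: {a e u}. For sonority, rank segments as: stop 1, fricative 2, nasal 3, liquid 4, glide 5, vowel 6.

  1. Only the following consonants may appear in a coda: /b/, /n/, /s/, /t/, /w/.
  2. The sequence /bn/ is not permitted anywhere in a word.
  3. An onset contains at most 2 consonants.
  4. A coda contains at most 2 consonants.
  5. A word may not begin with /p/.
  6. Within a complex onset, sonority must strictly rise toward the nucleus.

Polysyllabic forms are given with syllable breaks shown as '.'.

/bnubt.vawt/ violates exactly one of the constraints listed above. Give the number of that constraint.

/bnubt.vawt/: contains banned sequence /bn/.
This is a violation of constraint 2: "The sequence /bn/ is not permitted anywhere in a word."
The remaining constraints (1, 3, 4, 5, 6) are satisfied.

2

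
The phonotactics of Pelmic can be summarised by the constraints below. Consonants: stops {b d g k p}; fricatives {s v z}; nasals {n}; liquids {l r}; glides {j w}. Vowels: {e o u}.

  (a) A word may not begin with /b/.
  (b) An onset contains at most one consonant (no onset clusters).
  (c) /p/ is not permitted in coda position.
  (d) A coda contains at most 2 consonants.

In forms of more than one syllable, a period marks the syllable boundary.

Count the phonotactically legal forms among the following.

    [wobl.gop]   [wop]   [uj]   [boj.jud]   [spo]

[wobl.gop] — violates constraint (c): syllable 2 coda contains /p/ → phonotactically illegal
[wop] — violates constraint (c): syllable 1 coda contains /p/ → phonotactically illegal
[uj] — σ1 onset /∅/, coda /j/ ok → phonotactically legal
[boj.jud] — violates constraint (a): word begins with /b/ → phonotactically illegal
[spo] — violates constraint (b): syllable 1 onset /sp/ has 2 consonants (> 1) → phonotactically illegal
Phonotactically legal: [uj] → 1.

1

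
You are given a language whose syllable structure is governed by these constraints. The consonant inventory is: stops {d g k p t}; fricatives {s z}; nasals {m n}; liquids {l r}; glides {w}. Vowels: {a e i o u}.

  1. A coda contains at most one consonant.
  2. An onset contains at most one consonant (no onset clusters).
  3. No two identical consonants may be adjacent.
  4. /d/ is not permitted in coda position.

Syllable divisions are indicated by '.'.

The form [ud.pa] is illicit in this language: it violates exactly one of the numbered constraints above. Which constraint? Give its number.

4

[ud.pa]: syllable 1 coda contains /d/.
This is a violation of constraint 4: "/d/ is not permitted in coda position."
The remaining constraints (1, 2, 3) are satisfied.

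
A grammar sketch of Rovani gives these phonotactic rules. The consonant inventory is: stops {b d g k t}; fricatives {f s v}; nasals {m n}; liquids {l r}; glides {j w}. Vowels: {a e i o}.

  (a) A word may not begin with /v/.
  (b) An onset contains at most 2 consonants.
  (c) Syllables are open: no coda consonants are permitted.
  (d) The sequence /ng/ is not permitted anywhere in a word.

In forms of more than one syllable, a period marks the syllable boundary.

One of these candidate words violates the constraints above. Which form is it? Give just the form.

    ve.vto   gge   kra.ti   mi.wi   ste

ve.vto

ve.vto — violates constraint (a): word begins with /v/ → ill-formed
gge — σ1 onset /gg/ (2C), coda /∅/ ok → well-formed
kra.ti — σ1 onset /kr/ (2C), coda /∅/ ok; σ2 onset /t/, coda /∅/ ok → well-formed
mi.wi — σ1 onset /m/, coda /∅/ ok; σ2 onset /w/, coda /∅/ ok → well-formed
ste — σ1 onset /st/ (2C), coda /∅/ ok → well-formed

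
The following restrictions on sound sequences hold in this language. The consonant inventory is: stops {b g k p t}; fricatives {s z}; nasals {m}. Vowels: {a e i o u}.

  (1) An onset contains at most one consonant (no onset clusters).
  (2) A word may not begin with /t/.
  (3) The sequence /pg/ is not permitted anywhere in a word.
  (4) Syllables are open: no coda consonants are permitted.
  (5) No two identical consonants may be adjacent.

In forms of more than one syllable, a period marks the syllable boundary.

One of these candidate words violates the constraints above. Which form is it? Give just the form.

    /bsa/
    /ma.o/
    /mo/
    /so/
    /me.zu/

/bsa/

/bsa/ — violates constraint 1: syllable 1 onset /bs/ has 2 consonants (> 1) → not permitted
/ma.o/ — σ1 onset /m/, coda /∅/ ok; σ2 onset /∅/, coda /∅/ ok → permitted
/mo/ — σ1 onset /m/, coda /∅/ ok → permitted
/so/ — σ1 onset /s/, coda /∅/ ok → permitted
/me.zu/ — σ1 onset /m/, coda /∅/ ok; σ2 onset /z/, coda /∅/ ok → permitted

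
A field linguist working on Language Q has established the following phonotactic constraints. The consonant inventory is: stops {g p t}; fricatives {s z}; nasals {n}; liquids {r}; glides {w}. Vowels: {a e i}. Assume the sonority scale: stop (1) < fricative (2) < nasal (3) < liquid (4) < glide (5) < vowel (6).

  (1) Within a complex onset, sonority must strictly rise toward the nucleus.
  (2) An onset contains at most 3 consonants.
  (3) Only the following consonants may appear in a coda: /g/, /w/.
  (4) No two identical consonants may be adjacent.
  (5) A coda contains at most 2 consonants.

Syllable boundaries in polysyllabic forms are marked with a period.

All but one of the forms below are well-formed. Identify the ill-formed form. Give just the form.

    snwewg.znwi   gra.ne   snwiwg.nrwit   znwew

snwewg.znwi — σ1 onset /snw/ (2→3→5 rises), coda /wg/ (2C) ok; σ2 onset /znw/ (2→3→5 rises), coda /∅/ ok → well-formed
gra.ne — σ1 onset /gr/ (1→4 rises), coda /∅/ ok; σ2 onset /n/, coda /∅/ ok → well-formed
snwiwg.nrwit — violates constraint 3: syllable 2 coda contains /t/, which is not a licensed coda consonant → ill-formed
znwew — σ1 onset /znw/ (2→3→5 rises), coda /w/ ok → well-formed

snwiwg.nrwit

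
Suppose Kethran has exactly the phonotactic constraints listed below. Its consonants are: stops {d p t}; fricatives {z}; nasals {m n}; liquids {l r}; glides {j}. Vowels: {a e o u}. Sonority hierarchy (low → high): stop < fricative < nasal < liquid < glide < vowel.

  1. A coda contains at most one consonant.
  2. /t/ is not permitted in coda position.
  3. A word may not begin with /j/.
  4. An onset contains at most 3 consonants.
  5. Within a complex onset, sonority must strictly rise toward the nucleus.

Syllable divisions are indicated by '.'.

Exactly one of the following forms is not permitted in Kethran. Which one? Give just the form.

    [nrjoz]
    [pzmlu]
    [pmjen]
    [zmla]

[pzmlu]

[nrjoz] — σ1 onset /nrj/ (3→4→5 rises), coda /z/ ok → permitted
[pzmlu] — violates constraint 4: syllable 1 onset /pzml/ has 4 consonants (> 3) → not permitted
[pmjen] — σ1 onset /pmj/ (1→3→5 rises), coda /n/ ok → permitted
[zmla] — σ1 onset /zml/ (2→3→4 rises), coda /∅/ ok → permitted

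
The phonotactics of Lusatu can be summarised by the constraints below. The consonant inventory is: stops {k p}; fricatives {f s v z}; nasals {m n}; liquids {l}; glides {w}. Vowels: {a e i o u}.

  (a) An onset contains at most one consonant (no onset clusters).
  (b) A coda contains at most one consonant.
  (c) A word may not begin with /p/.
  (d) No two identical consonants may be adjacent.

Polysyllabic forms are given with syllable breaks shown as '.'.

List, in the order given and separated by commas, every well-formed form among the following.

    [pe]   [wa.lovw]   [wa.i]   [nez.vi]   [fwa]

[wa.i], [nez.vi]

[pe] — violates constraint (c): word begins with /p/ → ill-formed
[wa.lovw] — violates constraint (b): syllable 2 coda /vw/ has 2 consonants (> 1) → ill-formed
[wa.i] — σ1 onset /w/, coda /∅/ ok; σ2 onset /∅/, coda /∅/ ok → well-formed
[nez.vi] — σ1 onset /n/, coda /z/ ok; σ2 onset /v/, coda /∅/ ok → well-formed
[fwa] — violates constraint (a): syllable 1 onset /fw/ has 2 consonants (> 1) → ill-formed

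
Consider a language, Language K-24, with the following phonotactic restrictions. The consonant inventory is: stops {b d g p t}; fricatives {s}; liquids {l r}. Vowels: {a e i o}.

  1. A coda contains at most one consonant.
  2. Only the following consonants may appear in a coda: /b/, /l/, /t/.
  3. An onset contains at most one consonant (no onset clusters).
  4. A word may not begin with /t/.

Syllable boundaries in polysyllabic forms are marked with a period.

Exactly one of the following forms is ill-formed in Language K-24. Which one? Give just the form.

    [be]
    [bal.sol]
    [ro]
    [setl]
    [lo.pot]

[setl]

[be] — σ1 onset /b/, coda /∅/ ok → well-formed
[bal.sol] — σ1 onset /b/, coda /l/ ok; σ2 onset /s/, coda /l/ ok → well-formed
[ro] — σ1 onset /r/, coda /∅/ ok → well-formed
[setl] — violates constraint 1: syllable 1 coda /tl/ has 2 consonants (> 1) → ill-formed
[lo.pot] — σ1 onset /l/, coda /∅/ ok; σ2 onset /p/, coda /t/ ok → well-formed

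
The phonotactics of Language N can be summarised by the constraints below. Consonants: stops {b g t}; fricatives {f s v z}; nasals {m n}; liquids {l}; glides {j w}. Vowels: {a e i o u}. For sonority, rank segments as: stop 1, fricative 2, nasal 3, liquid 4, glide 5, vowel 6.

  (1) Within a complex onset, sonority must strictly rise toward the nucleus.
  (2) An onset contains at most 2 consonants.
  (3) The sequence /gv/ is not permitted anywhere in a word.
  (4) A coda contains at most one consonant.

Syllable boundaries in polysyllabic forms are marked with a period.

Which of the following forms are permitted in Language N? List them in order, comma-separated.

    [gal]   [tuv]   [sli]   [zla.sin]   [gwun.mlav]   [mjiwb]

[gal] — σ1 onset /g/, coda /l/ ok → permitted
[tuv] — σ1 onset /t/, coda /v/ ok → permitted
[sli] — σ1 onset /sl/ (2→4 rises), coda /∅/ ok → permitted
[zla.sin] — σ1 onset /zl/ (2→4 rises), coda /∅/ ok; σ2 onset /s/, coda /n/ ok → permitted
[gwun.mlav] — σ1 onset /gw/ (1→5 rises), coda /n/ ok; σ2 onset /ml/ (3→4 rises), coda /v/ ok → permitted
[mjiwb] — violates constraint 4: syllable 1 coda /wb/ has 2 consonants (> 1) → not permitted

[gal], [tuv], [sli], [zla.sin], [gwun.mlav]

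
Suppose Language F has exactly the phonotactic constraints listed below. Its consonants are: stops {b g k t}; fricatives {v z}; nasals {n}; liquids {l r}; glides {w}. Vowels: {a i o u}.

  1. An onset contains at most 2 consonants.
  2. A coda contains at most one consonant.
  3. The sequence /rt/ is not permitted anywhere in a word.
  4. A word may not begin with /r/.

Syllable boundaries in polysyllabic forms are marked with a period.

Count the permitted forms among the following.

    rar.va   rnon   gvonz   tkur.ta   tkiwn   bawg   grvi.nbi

rar.va — violates constraint 4: word begins with /r/ → not permitted
rnon — violates constraint 4: word begins with /r/ → not permitted
gvonz — violates constraint 2: syllable 1 coda /nz/ has 2 consonants (> 1) → not permitted
tkur.ta — violates constraint 3: contains banned sequence /rt/ → not permitted
tkiwn — violates constraint 2: syllable 1 coda /wn/ has 2 consonants (> 1) → not permitted
bawg — violates constraint 2: syllable 1 coda /wg/ has 2 consonants (> 1) → not permitted
grvi.nbi — violates constraint 1: syllable 1 onset /grv/ has 3 consonants (> 2) → not permitted
No form is permitted → 0.

0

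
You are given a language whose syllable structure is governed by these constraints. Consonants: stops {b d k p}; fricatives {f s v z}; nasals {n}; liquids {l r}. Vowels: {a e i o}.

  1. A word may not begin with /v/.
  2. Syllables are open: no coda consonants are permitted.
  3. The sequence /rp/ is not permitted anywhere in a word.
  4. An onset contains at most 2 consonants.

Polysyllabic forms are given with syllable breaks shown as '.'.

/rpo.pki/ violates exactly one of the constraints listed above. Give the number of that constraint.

/rpo.pki/: contains banned sequence /rp/.
This is a violation of constraint 3: "The sequence /rp/ is not permitted anywhere in a word."
The remaining constraints (1, 2, 4) are satisfied.

3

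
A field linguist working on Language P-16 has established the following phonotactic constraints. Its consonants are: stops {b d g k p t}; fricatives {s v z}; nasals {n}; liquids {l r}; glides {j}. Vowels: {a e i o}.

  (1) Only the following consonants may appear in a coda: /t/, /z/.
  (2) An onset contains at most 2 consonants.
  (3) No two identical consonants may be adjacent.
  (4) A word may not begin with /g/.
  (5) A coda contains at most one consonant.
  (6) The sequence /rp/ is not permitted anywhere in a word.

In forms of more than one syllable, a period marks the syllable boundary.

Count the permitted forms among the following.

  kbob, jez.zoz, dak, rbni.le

kbob — violates constraint 1: syllable 1 coda contains /b/, which is not a licensed coda consonant → not permitted
jez.zoz — violates constraint 3: adjacent identical consonants /zz/ → not permitted
dak — violates constraint 1: syllable 1 coda contains /k/, which is not a licensed coda consonant → not permitted
rbni.le — violates constraint 2: syllable 1 onset /rbn/ has 3 consonants (> 2) → not permitted
No form is permitted → 0.

0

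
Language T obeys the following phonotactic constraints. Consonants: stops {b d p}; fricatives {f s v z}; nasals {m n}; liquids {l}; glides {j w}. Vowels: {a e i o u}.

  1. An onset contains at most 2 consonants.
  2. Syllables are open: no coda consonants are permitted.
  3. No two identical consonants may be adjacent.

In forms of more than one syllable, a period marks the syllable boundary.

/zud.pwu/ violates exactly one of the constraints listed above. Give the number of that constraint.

2

/zud.pwu/: syllable 1 coda /d/ has 1 consonant (> 0).
This is a violation of constraint 2: "Syllables are open: no coda consonants are permitted."
The remaining constraints (1, 3) are satisfied.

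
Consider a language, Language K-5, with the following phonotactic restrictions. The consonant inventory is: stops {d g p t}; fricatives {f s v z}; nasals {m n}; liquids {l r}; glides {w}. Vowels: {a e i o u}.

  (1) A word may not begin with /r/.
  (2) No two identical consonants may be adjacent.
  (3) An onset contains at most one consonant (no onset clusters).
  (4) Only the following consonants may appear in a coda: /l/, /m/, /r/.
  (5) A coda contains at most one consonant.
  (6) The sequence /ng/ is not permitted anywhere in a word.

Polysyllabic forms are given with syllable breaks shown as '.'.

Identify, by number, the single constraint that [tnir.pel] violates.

[tnir.pel]: syllable 1 onset /tn/ has 2 consonants (> 1).
This is a violation of constraint 3: "An onset contains at most one consonant (no onset clusters)."
The remaining constraints (1, 2, 4, 5, 6) are satisfied.

3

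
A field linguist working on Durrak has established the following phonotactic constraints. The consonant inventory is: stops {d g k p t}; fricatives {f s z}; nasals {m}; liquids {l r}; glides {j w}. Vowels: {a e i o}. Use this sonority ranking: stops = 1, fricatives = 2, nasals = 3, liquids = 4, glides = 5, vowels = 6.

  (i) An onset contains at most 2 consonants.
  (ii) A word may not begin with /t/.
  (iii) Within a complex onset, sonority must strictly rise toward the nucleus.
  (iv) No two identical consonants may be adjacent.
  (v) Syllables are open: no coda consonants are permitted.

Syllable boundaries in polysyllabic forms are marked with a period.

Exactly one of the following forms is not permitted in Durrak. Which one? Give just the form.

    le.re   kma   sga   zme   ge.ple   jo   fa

le.re — σ1 onset /l/, coda /∅/ ok; σ2 onset /r/, coda /∅/ ok → permitted
kma — σ1 onset /km/ (1→3 rises), coda /∅/ ok → permitted
sga — violates constraint (iii): syllable 1 onset /sg/: /s/ (fricative, 2) → /g/ (stop, 1) does not rise → not permitted
zme — σ1 onset /zm/ (2→3 rises), coda /∅/ ok → permitted
ge.ple — σ1 onset /g/, coda /∅/ ok; σ2 onset /pl/ (1→4 rises), coda /∅/ ok → permitted
jo — σ1 onset /j/, coda /∅/ ok → permitted
fa — σ1 onset /f/, coda /∅/ ok → permitted

sga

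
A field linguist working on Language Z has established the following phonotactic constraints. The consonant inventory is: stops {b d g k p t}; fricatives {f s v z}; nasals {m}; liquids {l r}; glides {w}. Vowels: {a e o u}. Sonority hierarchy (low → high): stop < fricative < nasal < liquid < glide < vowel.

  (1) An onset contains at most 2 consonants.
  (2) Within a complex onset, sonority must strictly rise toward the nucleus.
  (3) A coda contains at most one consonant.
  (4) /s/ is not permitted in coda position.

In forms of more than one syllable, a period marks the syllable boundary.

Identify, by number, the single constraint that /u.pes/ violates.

4

/u.pes/: syllable 2 coda contains /s/.
This is a violation of constraint 4: "/s/ is not permitted in coda position."
The remaining constraints (1, 2, 3) are satisfied.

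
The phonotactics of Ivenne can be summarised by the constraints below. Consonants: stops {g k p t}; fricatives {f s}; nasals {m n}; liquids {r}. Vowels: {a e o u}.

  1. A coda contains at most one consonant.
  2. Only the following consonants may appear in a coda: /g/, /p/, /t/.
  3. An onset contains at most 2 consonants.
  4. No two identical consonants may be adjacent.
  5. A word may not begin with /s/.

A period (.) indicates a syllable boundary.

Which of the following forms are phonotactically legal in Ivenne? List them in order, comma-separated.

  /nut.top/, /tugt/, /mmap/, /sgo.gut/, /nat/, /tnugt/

/nat/

/nut.top/ — violates constraint 4: adjacent identical consonants /tt/ → phonotactically illegal
/tugt/ — violates constraint 1: syllable 1 coda /gt/ has 2 consonants (> 1) → phonotactically illegal
/mmap/ — violates constraint 4: adjacent identical consonants /mm/ → phonotactically illegal
/sgo.gut/ — violates constraint 5: word begins with /s/ → phonotactically illegal
/nat/ — σ1 onset /n/, coda /t/ ok → phonotactically legal
/tnugt/ — violates constraint 1: syllable 1 coda /gt/ has 2 consonants (> 1) → phonotactically illegal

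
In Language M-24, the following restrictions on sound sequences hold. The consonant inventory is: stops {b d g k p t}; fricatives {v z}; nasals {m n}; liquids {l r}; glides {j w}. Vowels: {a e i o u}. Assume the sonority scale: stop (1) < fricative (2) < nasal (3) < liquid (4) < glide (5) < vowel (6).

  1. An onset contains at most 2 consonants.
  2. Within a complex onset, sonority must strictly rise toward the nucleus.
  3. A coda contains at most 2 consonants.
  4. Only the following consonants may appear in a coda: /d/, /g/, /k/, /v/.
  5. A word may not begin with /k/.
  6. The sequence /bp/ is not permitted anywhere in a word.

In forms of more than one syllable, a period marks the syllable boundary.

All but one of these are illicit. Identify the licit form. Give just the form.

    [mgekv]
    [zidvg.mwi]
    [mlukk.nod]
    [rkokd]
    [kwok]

[mlukk.nod]

[mgekv] — violates constraint 2: syllable 1 onset /mg/: /m/ (nasal, 3) → /g/ (stop, 1) does not rise → illicit
[zidvg.mwi] — violates constraint 3: syllable 1 coda /dvg/ has 3 consonants (> 2) → illicit
[mlukk.nod] — σ1 onset /ml/ (3→4 rises), coda /kk/ (2C) ok; σ2 onset /n/, coda /d/ ok → licit
[rkokd] — violates constraint 2: syllable 1 onset /rk/: /r/ (liquid, 4) → /k/ (stop, 1) does not rise → illicit
[kwok] — violates constraint 5: word begins with /k/ → illicit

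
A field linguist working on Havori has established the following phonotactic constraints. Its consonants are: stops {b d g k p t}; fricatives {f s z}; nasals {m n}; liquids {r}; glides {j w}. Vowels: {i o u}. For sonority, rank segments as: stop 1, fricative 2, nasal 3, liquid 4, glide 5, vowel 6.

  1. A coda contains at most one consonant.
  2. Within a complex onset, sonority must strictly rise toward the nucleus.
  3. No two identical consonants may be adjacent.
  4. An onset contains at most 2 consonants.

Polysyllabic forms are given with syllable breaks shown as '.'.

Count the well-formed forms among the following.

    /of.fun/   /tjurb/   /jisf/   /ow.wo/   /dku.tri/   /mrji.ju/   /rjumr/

/of.fun/ — violates constraint 3: adjacent identical consonants /ff/ → ill-formed
/tjurb/ — violates constraint 1: syllable 1 coda /rb/ has 2 consonants (> 1) → ill-formed
/jisf/ — violates constraint 1: syllable 1 coda /sf/ has 2 consonants (> 1) → ill-formed
/ow.wo/ — violates constraint 3: adjacent identical consonants /ww/ → ill-formed
/dku.tri/ — violates constraint 2: syllable 1 onset /dk/: /d/ (stop, 1) → /k/ (stop, 1) does not rise → ill-formed
/mrji.ju/ — violates constraint 4: syllable 1 onset /mrj/ has 3 consonants (> 2) → ill-formed
/rjumr/ — violates constraint 1: syllable 1 coda /mr/ has 2 consonants (> 1) → ill-formed
No form is well-formed → 0.

0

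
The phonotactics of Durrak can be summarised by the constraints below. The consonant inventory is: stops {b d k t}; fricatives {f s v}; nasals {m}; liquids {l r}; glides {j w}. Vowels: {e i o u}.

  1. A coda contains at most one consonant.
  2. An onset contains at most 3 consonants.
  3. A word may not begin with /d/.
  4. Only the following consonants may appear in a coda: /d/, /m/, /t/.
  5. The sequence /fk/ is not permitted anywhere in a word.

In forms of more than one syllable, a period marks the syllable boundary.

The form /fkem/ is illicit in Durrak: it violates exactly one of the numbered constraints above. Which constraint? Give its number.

/fkem/: contains banned sequence /fk/.
This is a violation of constraint 5: "The sequence /fk/ is not permitted anywhere in a word."
The remaining constraints (1, 2, 3, 4) are satisfied.

5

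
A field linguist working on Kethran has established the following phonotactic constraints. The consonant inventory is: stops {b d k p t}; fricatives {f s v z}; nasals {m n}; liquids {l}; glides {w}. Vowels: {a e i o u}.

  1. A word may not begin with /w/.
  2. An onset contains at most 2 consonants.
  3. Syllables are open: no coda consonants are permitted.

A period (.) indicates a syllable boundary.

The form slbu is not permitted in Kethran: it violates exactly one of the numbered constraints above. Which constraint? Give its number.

2

slbu: syllable 1 onset /slb/ has 3 consonants (> 2).
This is a violation of constraint 2: "An onset contains at most 2 consonants."
The remaining constraints (1, 3) are satisfied.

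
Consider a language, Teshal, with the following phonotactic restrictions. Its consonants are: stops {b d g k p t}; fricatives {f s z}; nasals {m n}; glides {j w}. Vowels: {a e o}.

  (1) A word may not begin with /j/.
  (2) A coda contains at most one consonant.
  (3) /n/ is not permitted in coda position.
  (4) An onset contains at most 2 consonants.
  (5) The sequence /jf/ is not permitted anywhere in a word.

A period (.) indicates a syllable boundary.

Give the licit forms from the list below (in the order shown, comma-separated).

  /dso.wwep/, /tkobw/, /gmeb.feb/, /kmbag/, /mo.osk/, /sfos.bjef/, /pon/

/dso.wwep/ — σ1 onset /ds/ (2C), coda /∅/ ok; σ2 onset /ww/ (2C), coda /p/ ok → licit
/tkobw/ — violates constraint 2: syllable 1 coda /bw/ has 2 consonants (> 1) → illicit
/gmeb.feb/ — σ1 onset /gm/ (2C), coda /b/ ok; σ2 onset /f/, coda /b/ ok → licit
/kmbag/ — violates constraint 4: syllable 1 onset /kmb/ has 3 consonants (> 2) → illicit
/mo.osk/ — violates constraint 2: syllable 2 coda /sk/ has 2 consonants (> 1) → illicit
/sfos.bjef/ — σ1 onset /sf/ (2C), coda /s/ ok; σ2 onset /bj/ (2C), coda /f/ ok → licit
/pon/ — violates constraint 3: syllable 1 coda contains /n/ → illicit

/dso.wwep/, /gmeb.feb/, /sfos.bjef/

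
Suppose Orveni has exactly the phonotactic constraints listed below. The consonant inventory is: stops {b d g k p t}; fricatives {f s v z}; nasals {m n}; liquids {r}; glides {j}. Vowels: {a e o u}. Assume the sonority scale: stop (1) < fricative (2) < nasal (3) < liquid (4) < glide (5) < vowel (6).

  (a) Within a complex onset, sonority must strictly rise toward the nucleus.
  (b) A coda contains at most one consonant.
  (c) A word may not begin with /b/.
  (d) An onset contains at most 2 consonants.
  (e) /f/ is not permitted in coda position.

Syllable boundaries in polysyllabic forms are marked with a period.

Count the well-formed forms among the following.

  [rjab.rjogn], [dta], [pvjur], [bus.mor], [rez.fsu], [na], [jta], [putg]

[rjab.rjogn] — violates constraint (b): syllable 2 coda /gn/ has 2 consonants (> 1) → ill-formed
[dta] — violates constraint (a): syllable 1 onset /dt/: /d/ (stop, 1) → /t/ (stop, 1) does not rise → ill-formed
[pvjur] — violates constraint (d): syllable 1 onset /pvj/ has 3 consonants (> 2) → ill-formed
[bus.mor] — violates constraint (c): word begins with /b/ → ill-formed
[rez.fsu] — violates constraint (a): syllable 2 onset /fs/: /f/ (fricative, 2) → /s/ (fricative, 2) does not rise → ill-formed
[na] — σ1 onset /n/, coda /∅/ ok → well-formed
[jta] — violates constraint (a): syllable 1 onset /jt/: /j/ (glide, 5) → /t/ (stop, 1) does not rise → ill-formed
[putg] — violates constraint (b): syllable 1 coda /tg/ has 2 consonants (> 1) → ill-formed
Well-formed: [na] → 1.

1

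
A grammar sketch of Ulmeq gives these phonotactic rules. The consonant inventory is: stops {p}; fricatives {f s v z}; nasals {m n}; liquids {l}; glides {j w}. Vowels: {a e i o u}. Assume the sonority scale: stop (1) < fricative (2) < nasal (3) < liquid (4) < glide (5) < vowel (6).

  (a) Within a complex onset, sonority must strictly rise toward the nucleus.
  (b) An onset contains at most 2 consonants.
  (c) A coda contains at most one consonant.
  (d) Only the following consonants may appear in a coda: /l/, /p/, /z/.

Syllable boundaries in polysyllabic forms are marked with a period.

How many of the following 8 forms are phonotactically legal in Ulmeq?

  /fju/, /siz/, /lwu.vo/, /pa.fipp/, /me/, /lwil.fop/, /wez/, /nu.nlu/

7

/fju/ — σ1 onset /fj/ (2→5 rises), coda /∅/ ok → phonotactically legal
/siz/ — σ1 onset /s/, coda /z/ ok → phonotactically legal
/lwu.vo/ — σ1 onset /lw/ (4→5 rises), coda /∅/ ok; σ2 onset /v/, coda /∅/ ok → phonotactically legal
/pa.fipp/ — violates constraint (c): syllable 2 coda /pp/ has 2 consonants (> 1) → phonotactically illegal
/me/ — σ1 onset /m/, coda /∅/ ok → phonotactically legal
/lwil.fop/ — σ1 onset /lw/ (4→5 rises), coda /l/ ok; σ2 onset /f/, coda /p/ ok → phonotactically legal
/wez/ — σ1 onset /w/, coda /z/ ok → phonotactically legal
/nu.nlu/ — σ1 onset /n/, coda /∅/ ok; σ2 onset /nl/ (3→4 rises), coda /∅/ ok → phonotactically legal
Phonotactically legal: /fju/, /siz/, /lwu.vo/, /me/, /lwil.fop/, /wez/, /nu.nlu/ → 7.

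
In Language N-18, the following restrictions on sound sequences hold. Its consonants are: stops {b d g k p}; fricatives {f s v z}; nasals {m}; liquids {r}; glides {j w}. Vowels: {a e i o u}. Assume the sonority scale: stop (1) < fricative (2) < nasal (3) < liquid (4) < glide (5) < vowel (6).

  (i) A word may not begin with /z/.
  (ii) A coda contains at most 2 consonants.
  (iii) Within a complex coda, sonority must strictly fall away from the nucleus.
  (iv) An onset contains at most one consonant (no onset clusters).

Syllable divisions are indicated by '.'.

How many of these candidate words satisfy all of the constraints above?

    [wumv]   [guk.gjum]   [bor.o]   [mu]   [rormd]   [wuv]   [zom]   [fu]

[wumv] — σ1 onset /w/, coda /mv/ (3→2 falls) ok → permitted
[guk.gjum] — violates constraint (iv): syllable 2 onset /gj/ has 2 consonants (> 1) → not permitted
[bor.o] — σ1 onset /b/, coda /r/ ok; σ2 onset /∅/, coda /∅/ ok → permitted
[mu] — σ1 onset /m/, coda /∅/ ok → permitted
[rormd] — violates constraint (ii): syllable 1 coda /rmd/ has 3 consonants (> 2) → not permitted
[wuv] — σ1 onset /w/, coda /v/ ok → permitted
[zom] — violates constraint (i): word begins with /z/ → not permitted
[fu] — σ1 onset /f/, coda /∅/ ok → permitted
Permitted: [wumv], [bor.o], [mu], [wuv], [fu] → 5.

5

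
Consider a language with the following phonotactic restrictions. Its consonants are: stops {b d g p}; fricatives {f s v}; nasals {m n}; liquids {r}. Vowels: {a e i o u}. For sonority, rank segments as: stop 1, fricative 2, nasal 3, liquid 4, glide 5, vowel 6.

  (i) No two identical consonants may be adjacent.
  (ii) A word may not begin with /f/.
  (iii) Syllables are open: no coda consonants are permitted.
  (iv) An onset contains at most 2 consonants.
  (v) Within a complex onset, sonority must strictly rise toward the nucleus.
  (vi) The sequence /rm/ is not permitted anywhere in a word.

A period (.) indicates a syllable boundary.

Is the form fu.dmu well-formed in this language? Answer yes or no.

no

fu.dmu — violates constraint (ii): word begins with /f/ → ill-formed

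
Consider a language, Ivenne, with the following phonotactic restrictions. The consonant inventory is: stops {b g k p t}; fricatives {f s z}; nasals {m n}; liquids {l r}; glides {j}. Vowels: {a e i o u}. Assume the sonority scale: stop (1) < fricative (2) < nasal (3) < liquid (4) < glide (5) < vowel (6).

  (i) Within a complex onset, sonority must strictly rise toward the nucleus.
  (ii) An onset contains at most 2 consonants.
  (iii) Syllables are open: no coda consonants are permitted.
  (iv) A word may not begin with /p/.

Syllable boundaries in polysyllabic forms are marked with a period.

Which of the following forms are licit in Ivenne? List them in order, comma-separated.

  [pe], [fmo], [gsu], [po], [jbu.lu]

[pe] — violates constraint (iv): word begins with /p/ → illicit
[fmo] — σ1 onset /fm/ (2→3 rises), coda /∅/ ok → licit
[gsu] — σ1 onset /gs/ (1→2 rises), coda /∅/ ok → licit
[po] — violates constraint (iv): word begins with /p/ → illicit
[jbu.lu] — violates constraint (i): syllable 1 onset /jb/: /j/ (glide, 5) → /b/ (stop, 1) does not rise → illicit

[fmo], [gsu]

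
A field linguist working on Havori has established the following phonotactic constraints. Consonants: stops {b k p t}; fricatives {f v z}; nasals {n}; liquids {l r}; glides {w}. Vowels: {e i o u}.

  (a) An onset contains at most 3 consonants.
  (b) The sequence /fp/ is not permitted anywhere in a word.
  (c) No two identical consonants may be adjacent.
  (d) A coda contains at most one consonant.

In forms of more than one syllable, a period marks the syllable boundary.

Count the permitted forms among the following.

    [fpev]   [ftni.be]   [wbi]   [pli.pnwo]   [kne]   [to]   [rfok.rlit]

6

[fpev] — violates constraint (b): contains banned sequence /fp/ → not permitted
[ftni.be] — σ1 onset /ftn/ (3C), coda /∅/ ok; σ2 onset /b/, coda /∅/ ok → permitted
[wbi] — σ1 onset /wb/ (2C), coda /∅/ ok → permitted
[pli.pnwo] — σ1 onset /pl/ (2C), coda /∅/ ok; σ2 onset /pnw/ (3C), coda /∅/ ok → permitted
[kne] — σ1 onset /kn/ (2C), coda /∅/ ok → permitted
[to] — σ1 onset /t/, coda /∅/ ok → permitted
[rfok.rlit] — σ1 onset /rf/ (2C), coda /k/ ok; σ2 onset /rl/ (2C), coda /t/ ok → permitted
Permitted: [ftni.be], [wbi], [pli.pnwo], [kne], [to], [rfok.rlit] → 6.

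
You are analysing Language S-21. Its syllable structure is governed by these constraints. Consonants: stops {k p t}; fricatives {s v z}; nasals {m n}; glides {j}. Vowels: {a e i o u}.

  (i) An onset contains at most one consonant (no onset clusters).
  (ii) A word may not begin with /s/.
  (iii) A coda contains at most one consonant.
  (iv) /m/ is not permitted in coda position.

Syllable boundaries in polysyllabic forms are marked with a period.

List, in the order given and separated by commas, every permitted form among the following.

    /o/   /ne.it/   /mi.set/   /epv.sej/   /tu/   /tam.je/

/o/, /ne.it/, /mi.set/, /tu/

/o/ — σ1 onset /∅/, coda /∅/ ok → permitted
/ne.it/ — σ1 onset /n/, coda /∅/ ok; σ2 onset /∅/, coda /t/ ok → permitted
/mi.set/ — σ1 onset /m/, coda /∅/ ok; σ2 onset /s/, coda /t/ ok → permitted
/epv.sej/ — violates constraint (iii): syllable 1 coda /pv/ has 2 consonants (> 1) → not permitted
/tu/ — σ1 onset /t/, coda /∅/ ok → permitted
/tam.je/ — violates constraint (iv): syllable 1 coda contains /m/ → not permitted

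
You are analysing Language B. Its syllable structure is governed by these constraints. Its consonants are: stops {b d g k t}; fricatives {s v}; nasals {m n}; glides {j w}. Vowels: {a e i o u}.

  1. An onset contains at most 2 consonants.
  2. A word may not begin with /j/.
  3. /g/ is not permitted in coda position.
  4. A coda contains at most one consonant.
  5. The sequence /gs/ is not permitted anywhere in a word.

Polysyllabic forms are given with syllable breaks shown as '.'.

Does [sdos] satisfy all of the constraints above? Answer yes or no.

yes

[sdos] — σ1 onset /sd/ (2C), coda /s/ ok → well-formed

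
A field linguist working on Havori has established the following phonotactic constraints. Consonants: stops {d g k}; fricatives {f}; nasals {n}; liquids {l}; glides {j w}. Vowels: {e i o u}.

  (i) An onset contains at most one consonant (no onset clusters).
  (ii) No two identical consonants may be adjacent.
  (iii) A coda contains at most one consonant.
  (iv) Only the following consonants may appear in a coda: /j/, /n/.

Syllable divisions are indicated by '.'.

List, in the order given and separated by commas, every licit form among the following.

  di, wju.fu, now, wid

di — σ1 onset /d/, coda /∅/ ok → licit
wju.fu — violates constraint (i): syllable 1 onset /wj/ has 2 consonants (> 1) → illicit
now — violates constraint (iv): syllable 1 coda contains /w/, which is not a licensed coda consonant → illicit
wid — violates constraint (iv): syllable 1 coda contains /d/, which is not a licensed coda consonant → illicit

di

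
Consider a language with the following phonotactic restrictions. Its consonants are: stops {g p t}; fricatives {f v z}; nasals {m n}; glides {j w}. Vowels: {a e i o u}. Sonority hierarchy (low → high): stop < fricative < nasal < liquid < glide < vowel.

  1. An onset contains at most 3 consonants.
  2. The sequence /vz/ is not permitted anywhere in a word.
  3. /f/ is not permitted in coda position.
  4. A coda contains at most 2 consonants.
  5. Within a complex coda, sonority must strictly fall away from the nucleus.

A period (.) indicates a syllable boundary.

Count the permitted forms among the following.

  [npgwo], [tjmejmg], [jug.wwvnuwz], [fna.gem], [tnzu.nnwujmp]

1

[npgwo] — violates constraint 1: syllable 1 onset /npgw/ has 4 consonants (> 3) → not permitted
[tjmejmg] — violates constraint 4: syllable 1 coda /jmg/ has 3 consonants (> 2) → not permitted
[jug.wwvnuwz] — violates constraint 1: syllable 2 onset /wwvn/ has 4 consonants (> 3) → not permitted
[fna.gem] — σ1 onset /fn/ (2C), coda /∅/ ok; σ2 onset /g/, coda /m/ ok → permitted
[tnzu.nnwujmp] — violates constraint 4: syllable 2 coda /jmp/ has 3 consonants (> 2) → not permitted
Permitted: [fna.gem] → 1.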